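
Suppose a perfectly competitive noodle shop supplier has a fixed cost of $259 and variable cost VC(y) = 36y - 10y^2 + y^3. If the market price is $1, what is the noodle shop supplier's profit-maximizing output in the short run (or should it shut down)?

Shut down

Strip out fixed cost: VC = 36y - 10y^2 + y^3. Then AVC = 36 - 10y + y^2 and MC = 36 - 20y + 3y^2.
The AVC parabola has its vertex at y = 10/2 = 5, where AVC = 36 - 10·5 + 5^2 = $11.
P = $1 lies below min AVC = $11; no output level covers variable cost.
Shutting down limits the loss to fixed cost, $259.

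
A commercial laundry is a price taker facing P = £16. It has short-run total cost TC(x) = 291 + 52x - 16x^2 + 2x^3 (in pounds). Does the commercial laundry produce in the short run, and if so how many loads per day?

Strip out fixed cost: VC = 52x - 16x^2 + 2x^3. Then AVC = 52 - 16x + 2x^2 and MC = 52 - 32x + 6x^2.
AVC is minimized where dAVC/dx = -16 + 4x = 0, at x = 4; min AVC = 52 - 16·4 + 2·4^2 = £20.
P = £16 lies below min AVC = £20; no output level covers variable cost.
Best response: produce nothing and absorb the £291 fixed cost.

Shut down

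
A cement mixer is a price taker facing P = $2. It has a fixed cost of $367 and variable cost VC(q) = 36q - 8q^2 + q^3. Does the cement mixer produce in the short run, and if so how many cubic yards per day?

Shut down

Variable cost is VC = 36q - 8q^2 + q^3, so AVC = VC/q = 36 - 8q + q^2 and MC = dTC/dq = 36 - 16q + 3q^2.
AVC hits its minimum where MC = AVC, at q = 4, giving min AVC = 36 - 8·4 + 4^2 = $20.
With P < min AVC ($2 < $20), every unit sold adds to the loss.
Best response: produce nothing and absorb the $367 fixed cost.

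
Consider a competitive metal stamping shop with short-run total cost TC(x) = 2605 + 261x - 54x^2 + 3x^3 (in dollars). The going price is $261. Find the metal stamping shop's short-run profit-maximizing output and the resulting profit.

Profit = -$13 at x = 12

AVC = 261 - 54x + 3x^2 has its minimum $18 at x = 9; price $261 clears that bar, so the firm operates.
MC = 261 - 108x + 9x^2. Setting P = MC and taking the root on the rising branch gives x* = 12.
TR = 261·12 = 3132. TC = 2605 + 540 = 3145. Profit = 3132 − 3145 = -$13.
That loss of $13 beats the $2605 the firm would lose by shutting down; producing recovers $2592 of fixed cost.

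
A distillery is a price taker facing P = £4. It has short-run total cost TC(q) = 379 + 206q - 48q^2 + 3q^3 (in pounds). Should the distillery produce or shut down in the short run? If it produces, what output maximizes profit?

Shut down

Variable cost is VC = 206q - 48q^2 + 3q^3, so AVC = VC/q = 206 - 48q + 3q^2 and MC = dTC/dq = 206 - 96q + 9q^2.
AVC is minimized where dAVC/dq = -48 + 6q = 0, at q = 8; min AVC = 206 - 48·8 + 3·8^2 = £14.
With P < min AVC (£4 < £14), every unit sold adds to the loss.
Best response: produce nothing and absorb the £379 fixed cost.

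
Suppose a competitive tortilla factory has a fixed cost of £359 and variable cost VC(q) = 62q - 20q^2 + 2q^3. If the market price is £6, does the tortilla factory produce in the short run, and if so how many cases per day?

Shut down

From TC, MC = TC'(q) = 62 - 40q + 6q^2 and AVC = VC/q = 62 - 20q + 2q^2.
AVC hits its minimum where MC = AVC, at q = 5, giving min AVC = 62 - 20·5 + 2·5^2 = £12.
P = £6 lies below min AVC = £12; no output level covers variable cost.
Best response: produce nothing and absorb the £359 fixed cost.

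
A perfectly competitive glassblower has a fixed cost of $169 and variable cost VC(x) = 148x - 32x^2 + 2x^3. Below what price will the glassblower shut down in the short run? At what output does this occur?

$20 per unit, at x = 8

The firm shuts down when price falls below the minimum of average variable cost. AVC = VC/x = 148 - 32x + 2x^2.
At the minimum of AVC, MC = AVC. MC = 148 - 64x + 6x^2; setting MC = AVC gives 4x^2 - 32x = 0, so x = 8. min AVC = 20.
So the shutdown price is $20.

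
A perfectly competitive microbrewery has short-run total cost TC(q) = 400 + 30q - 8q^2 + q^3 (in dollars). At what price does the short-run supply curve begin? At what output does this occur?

The shutdown price is the minimum of AVC. VC = 30q - 8q^2 + q^3, so AVC = 30 - 8q + q^2.
At the minimum of AVC, MC = AVC. MC = 30 - 16q + 3q^2; setting MC = AVC gives 2q^2 - 8q = 0, so q = 4. min AVC = 14.
So the shutdown price is $14.

$14 per unit, at q = 4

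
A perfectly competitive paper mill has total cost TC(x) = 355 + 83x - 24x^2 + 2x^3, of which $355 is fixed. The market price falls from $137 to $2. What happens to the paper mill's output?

MC = 83 - 48x + 6x^2; the shutdown threshold is min AVC = $11 (at x = 6).
At P = $137 ≥ min AVC, set P = MC on the rising branch: x = 9.
At P = $2 < min AVC = $11, price no longer covers variable cost at any output, so the firm shuts down: x = 0.

Output falls from 9 to 0 (the firm shuts down)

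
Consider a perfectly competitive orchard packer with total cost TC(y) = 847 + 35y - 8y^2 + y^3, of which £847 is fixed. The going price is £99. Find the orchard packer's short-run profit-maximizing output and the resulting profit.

Profit = -£335 at y = 8

AVC = 35 - 8y + y^2 has its minimum £19 at y = 4; price £99 clears that bar, so the firm operates.
With MC = 35 - 16y + 3y^2, P = MC on the upward-sloping part at y* = 8.
TR = 99·8 = 792. TC = 847 + 280 = 1127. Profit = 792 − 1127 = -£335.
That loss of £335 beats the £847 the firm would lose by shutting down; producing recovers £512 of fixed cost.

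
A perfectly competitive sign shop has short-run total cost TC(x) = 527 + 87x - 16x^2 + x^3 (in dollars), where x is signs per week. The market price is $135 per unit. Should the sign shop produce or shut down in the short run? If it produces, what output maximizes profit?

Produce at x = 12

From TC, MC = TC'(x) = 87 - 32x + 3x^2 and AVC = VC/x = 87 - 16x + x^2.
AVC hits its minimum where MC = AVC, at x = 8, giving min AVC = 87 - 16·8 + 8^2 = $23.
Because $135 ≥ $23, revenue can cover variable cost; the firm operates.
P = MC gives -48 - 32x + 3x^2 = 0, with roots -4/3 and 12. Take the larger (rising MC): x* = 12.
Check: AVC at x = 12 is $39 ≤ P, so revenue covers variable cost.
Profit = P·x − TC = 135·12 − 995 = $625.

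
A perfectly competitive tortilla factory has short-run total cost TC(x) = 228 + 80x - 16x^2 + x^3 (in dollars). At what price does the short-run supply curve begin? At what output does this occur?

$16 per unit, at x = 8

Short-run supply begins at min AVC. From VC = 80x - 16x^2 + x^3, AVC = 80 - 16x + x^2.
dAVC/dx = -16 + 2x = 0 gives x = 8. min AVC = 80 - 16·8 + 8^2 = 16.
The firm shuts down for any P below $16.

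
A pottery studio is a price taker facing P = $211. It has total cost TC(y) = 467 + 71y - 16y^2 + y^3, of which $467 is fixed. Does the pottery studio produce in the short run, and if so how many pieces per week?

Produce at y = 14

Strip out fixed cost: VC = 71y - 16y^2 + y^3. Then AVC = 71 - 16y + y^2 and MC = 71 - 32y + 3y^2.
AVC hits its minimum where MC = AVC, at y = 8, giving min AVC = 71 - 16·8 + 8^2 = $7.
Since P = $211 ≥ min AVC = $7, price covers variable cost and the firm should produce.
Set P = MC: 211 = 71 - 32y + 3y^2 → -140 - 32y + 3y^2 = 0. The roots are y = -10/3 and y = 14; the profit-maximizing output is on the rising part of MC, so y* = 14.
Check: AVC at y = 14 is $43 ≤ P, so revenue covers variable cost.
Profit = P·y − TC = 211·14 − 1069 = $1885.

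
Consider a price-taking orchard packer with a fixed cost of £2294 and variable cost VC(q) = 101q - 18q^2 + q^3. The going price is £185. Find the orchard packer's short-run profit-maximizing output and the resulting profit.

Profit = -£334 at q = 14

AVC = 101 - 18q + q^2 has its minimum £20 at q = 9; price £185 clears that bar, so the firm operates.
MC = 101 - 36q + 3q^2. Setting P = MC and taking the root on the rising branch gives q* = 14.
TR = 185·14 = 2590. TC = 2294 + 630 = 2924. Profit = 2590 − 2924 = -£334.
By producing, the firm covers all variable cost plus £1960 of fixed cost; shutting down would lose the full £2294.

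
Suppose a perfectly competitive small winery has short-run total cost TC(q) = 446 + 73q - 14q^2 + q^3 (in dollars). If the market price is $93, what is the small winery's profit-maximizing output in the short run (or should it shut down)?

Variable cost is VC = 73q - 14q^2 + q^3, so AVC = VC/q = 73 - 14q + q^2 and MC = dTC/dq = 73 - 28q + 3q^2.
AVC hits its minimum where MC = AVC, at q = 7, giving min AVC = 73 - 14·7 + 7^2 = $24.
P = $93 exceeds min AVC = $24, so the firm stays open.
P = MC gives -20 - 28q + 3q^2 = 0, with roots -2/3 and 10. Take the larger (rising MC): q* = 10.
Check: AVC at q = 10 is $33 ≤ P, so revenue covers variable cost.
Profit = P·q − TC = 93·10 − 776 = $154.

Produce at q = 10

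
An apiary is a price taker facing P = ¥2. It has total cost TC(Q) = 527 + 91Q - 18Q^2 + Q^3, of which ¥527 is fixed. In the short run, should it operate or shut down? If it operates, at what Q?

From TC, MC = TC'(Q) = 91 - 36Q + 3Q^2 and AVC = VC/Q = 91 - 18Q + Q^2.
AVC is minimized where dAVC/dQ = -18 + 2Q = 0, at Q = 9; min AVC = 91 - 18·9 + 9^2 = ¥10.
Since P = ¥2 < min AVC = ¥10, price fails to cover variable cost at any output.
Best response: produce nothing and absorb the ¥527 fixed cost.

Shut down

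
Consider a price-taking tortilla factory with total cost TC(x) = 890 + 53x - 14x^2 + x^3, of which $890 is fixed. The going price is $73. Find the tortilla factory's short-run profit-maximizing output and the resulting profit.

Profit = -$290 at x = 10

AVC = 53 - 14x + x^2; min AVC = $4 at x = 7. Since P = $73 ≥ min AVC, the firm produces.
MC = 53 - 28x + 3x^2. Setting P = MC and taking the root on the rising branch gives x* = 10.
TR = 73·10 = 730. TC = 890 + 130 = 1020. Profit = 730 − 1020 = -$290.
That loss of $290 beats the $890 the firm would lose by shutting down; producing recovers $600 of fixed cost.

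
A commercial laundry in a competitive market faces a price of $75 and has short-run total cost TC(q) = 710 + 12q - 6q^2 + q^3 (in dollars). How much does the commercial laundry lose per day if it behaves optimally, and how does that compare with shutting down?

AVC = 12 - 6q + q^2 has its minimum $3 at q = 3; price $75 clears that bar, so the firm operates.
With MC = 12 - 12q + 3q^2, P = MC on the upward-sloping part at q* = 7.
TR = 75·7 = 525. TC = 710 + 133 = 843. Profit = 525 − 843 = -$318.
By producing, the firm covers all variable cost plus $392 of fixed cost; shutting down would lose the full $710.

Profit = -$318 at q = 7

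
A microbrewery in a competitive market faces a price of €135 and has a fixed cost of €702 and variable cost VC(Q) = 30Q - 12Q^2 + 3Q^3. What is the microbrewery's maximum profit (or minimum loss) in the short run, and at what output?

AVC = 30 - 12Q + 3Q^2 has its minimum €18 at Q = 2; price €135 clears that bar, so the firm operates.
With MC = 30 - 24Q + 9Q^2, P = MC on the upward-sloping part at Q* = 5.
TR = 135·5 = 675. TC = 702 + 225 = 927. Profit = 675 − 927 = -€252.
Shutting down would mean losing the fixed cost of €702, so operating at a loss of €252 is better by €450.

Profit = -€252 at Q = 5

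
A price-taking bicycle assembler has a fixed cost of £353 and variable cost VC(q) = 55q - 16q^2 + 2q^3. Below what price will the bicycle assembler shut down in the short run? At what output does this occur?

£23 per unit, at q = 4

The firm shuts down when price falls below the minimum of average variable cost. AVC = VC/q = 55 - 16q + 2q^2.
dAVC/dq = -16 + 4q = 0 gives q = 4. min AVC = 55 - 16·4 + 2·4^2 = 23.
The firm shuts down for any P below £23.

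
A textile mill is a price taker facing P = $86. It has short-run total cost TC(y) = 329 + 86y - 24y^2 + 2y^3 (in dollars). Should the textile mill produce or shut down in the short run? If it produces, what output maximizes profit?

Variable cost is VC = 86y - 24y^2 + 2y^3, so AVC = VC/y = 86 - 24y + 2y^2 and MC = dTC/dy = 86 - 48y + 6y^2.
The AVC parabola has its vertex at y = 24/4 = 6, where AVC = 86 - 24·6 + 2·6^2 = $14.
P = $86 exceeds min AVC = $14, so the firm stays open.
Set P = MC: 86 = 86 - 48y + 6y^2 → -48y + 6y^2 = 0. The roots are y = 0 and y = 8; the profit-maximizing output is on the rising part of MC, so y* = 8.
Check: AVC at y = 8 is $22 ≤ P, so revenue covers variable cost.
Profit = P·y − TC = 86·8 − 505 = $183.

Produce at y = 8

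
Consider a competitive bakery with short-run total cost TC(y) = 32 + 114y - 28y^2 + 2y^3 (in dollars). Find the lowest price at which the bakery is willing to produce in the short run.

$16 per unit

The shutdown price is the minimum of AVC. VC = 114y - 28y^2 + 2y^3, so AVC = 114 - 28y + 2y^2.
At the minimum of AVC, MC = AVC. MC = 114 - 56y + 6y^2; setting MC = AVC gives 4y^2 - 28y = 0, so y = 7. min AVC = 16.
For P < $16 the firm produces nothing.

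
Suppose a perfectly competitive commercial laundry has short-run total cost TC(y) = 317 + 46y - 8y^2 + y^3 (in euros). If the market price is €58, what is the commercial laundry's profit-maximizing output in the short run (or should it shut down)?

Produce at y = 6

Variable cost is VC = 46y - 8y^2 + y^3, so AVC = VC/y = 46 - 8y + y^2 and MC = dTC/dy = 46 - 16y + 3y^2.
AVC hits its minimum where MC = AVC, at y = 4, giving min AVC = 46 - 8·4 + 4^2 = €30.
P = €58 exceeds min AVC = €30, so the firm stays open.
Set P = MC: 58 = 46 - 16y + 3y^2 → -12 - 16y + 3y^2 = 0. The roots are y = -2/3 and y = 6; the profit-maximizing output is on the rising part of MC, so y* = 6.
Check: AVC at y = 6 is €34 ≤ P, so revenue covers variable cost.
Profit = P·y − TC = 58·6 − 521 = -€173, a loss, but smaller than the €317 fixed cost the firm would lose by shutting down.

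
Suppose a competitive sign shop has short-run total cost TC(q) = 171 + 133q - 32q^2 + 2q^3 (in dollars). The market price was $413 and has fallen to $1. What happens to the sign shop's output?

Output falls from 14 to 0 (the firm shuts down)

MC = 133 - 64q + 6q^2; the shutdown threshold is min AVC = $5 (at q = 8).
At P = $413 ≥ min AVC, set P = MC on the rising branch: q = 14.
At P = $1 < min AVC = $5, price no longer covers variable cost at any output, so the firm shuts down: q = 0.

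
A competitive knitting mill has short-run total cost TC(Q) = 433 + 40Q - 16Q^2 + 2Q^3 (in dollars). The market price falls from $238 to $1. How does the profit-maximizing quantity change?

Output falls from 9 to 0 (the firm shuts down)

MC = 40 - 32Q + 6Q^2; the shutdown threshold is min AVC = $8 (at Q = 4).
At P = $238 ≥ min AVC, set P = MC on the rising branch: Q = 9.
At P = $1 < min AVC = $8, price no longer covers variable cost at any output, so the firm shuts down: Q = 0.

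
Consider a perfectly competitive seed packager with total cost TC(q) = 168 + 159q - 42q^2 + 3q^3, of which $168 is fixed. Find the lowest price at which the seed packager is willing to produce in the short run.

$12 per unit

Short-run supply begins at min AVC. From VC = 159q - 42q^2 + 3q^3, AVC = 159 - 42q + 3q^2.
At the minimum of AVC, MC = AVC. MC = 159 - 84q + 9q^2; setting MC = AVC gives 6q^2 - 42q = 0, so q = 7. min AVC = 12.
For P < $12 the firm produces nothing.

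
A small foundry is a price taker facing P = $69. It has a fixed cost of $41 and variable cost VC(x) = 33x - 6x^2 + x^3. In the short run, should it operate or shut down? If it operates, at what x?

Produce at x = 6

From TC, MC = TC'(x) = 33 - 12x + 3x^2 and AVC = VC/x = 33 - 6x + x^2.
The AVC parabola has its vertex at x = 6/2 = 3, where AVC = 33 - 6·3 + 3^2 = $24.
P = $69 exceeds min AVC = $24, so the firm stays open.
P = MC gives -36 - 12x + 3x^2 = 0, with roots -2 and 6. Take the larger (rising MC): x* = 6.
Check: AVC at x = 6 is $33 ≤ P, so revenue covers variable cost.
Profit = P·x − TC = 69·6 − 239 = $175.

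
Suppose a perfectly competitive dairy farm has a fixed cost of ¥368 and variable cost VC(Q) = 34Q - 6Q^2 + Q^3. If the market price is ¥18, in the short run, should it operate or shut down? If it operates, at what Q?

From TC, MC = TC'(Q) = 34 - 12Q + 3Q^2 and AVC = VC/Q = 34 - 6Q + Q^2.
AVC is minimized where dAVC/dQ = -6 + 2Q = 0, at Q = 3; min AVC = 34 - 6·3 + 3^2 = ¥25.
P = ¥18 lies below min AVC = ¥25; no output level covers variable cost.
The firm minimizes its loss by shutting down and losing only its fixed cost of ¥368.

Shut down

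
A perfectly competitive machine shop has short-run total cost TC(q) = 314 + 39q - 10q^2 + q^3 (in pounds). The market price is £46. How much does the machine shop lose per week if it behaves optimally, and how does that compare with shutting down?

Profit = -£118 at q = 7

AVC = 39 - 10q + q^2; min AVC = £14 at q = 5. Since P = £46 ≥ min AVC, the firm produces.
With MC = 39 - 20q + 3q^2, P = MC on the upward-sloping part at q* = 7.
TR = 46·7 = 322. TC = 314 + 126 = 440. Profit = 322 − 440 = -£118.
Shutting down would mean losing the fixed cost of £314, so operating at a loss of £118 is better by £196.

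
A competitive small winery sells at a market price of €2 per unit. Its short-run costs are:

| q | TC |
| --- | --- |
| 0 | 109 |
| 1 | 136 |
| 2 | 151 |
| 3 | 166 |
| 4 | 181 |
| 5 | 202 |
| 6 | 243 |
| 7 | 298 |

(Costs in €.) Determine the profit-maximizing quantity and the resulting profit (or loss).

q = 0 (shut down); profit = -€109

Profit at each row (π = 2q − TC): q=0: -109; q=1: -134; q=2: -147; q=3: -160; q=4: -173; q=5: -192; q=6: -231; q=7: -284.
Profit is highest at q = 0. Equivalently, the lowest AVC in the table is 72/4 ≈ €18 at q = 4, and P = €2 falls below it — price never covers variable cost, so the firm shuts down and loses only its fixed cost.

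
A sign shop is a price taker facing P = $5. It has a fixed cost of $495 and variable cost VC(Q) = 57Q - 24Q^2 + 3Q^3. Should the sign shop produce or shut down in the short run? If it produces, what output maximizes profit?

Variable cost is VC = 57Q - 24Q^2 + 3Q^3, so AVC = VC/Q = 57 - 24Q + 3Q^2 and MC = dTC/dQ = 57 - 48Q + 9Q^2.
AVC is minimized where dAVC/dQ = -24 + 6Q = 0, at Q = 4; min AVC = 57 - 24·4 + 3·4^2 = $9.
P = $5 lies below min AVC = $9; no output level covers variable cost.
Best response: produce nothing and absorb the $495 fixed cost.

Shut down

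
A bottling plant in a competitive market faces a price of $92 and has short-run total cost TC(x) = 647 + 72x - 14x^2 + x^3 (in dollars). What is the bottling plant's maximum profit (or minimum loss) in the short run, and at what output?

AVC = 72 - 14x + x^2 has its minimum $23 at x = 7; price $92 clears that bar, so the firm operates.
With MC = 72 - 28x + 3x^2, P = MC on the upward-sloping part at x* = 10.
TR = 92·10 = 920. TC = 647 + 320 = 967. Profit = 920 − 967 = -$47.
That loss of $47 beats the $647 the firm would lose by shutting down; producing recovers $600 of fixed cost.

Profit = -$47 at x = 10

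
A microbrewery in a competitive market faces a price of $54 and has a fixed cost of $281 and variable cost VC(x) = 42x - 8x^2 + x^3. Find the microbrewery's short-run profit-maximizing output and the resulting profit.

AVC = 42 - 8x + x^2; min AVC = $26 at x = 4. Since P = $54 ≥ min AVC, the firm produces.
MC = 42 - 16x + 3x^2. Setting P = MC and taking the root on the rising branch gives x* = 6.
TR = 54·6 = 324. TC = 281 + 180 = 461. Profit = 324 − 461 = -$137.
By producing, the firm covers all variable cost plus $144 of fixed cost; shutting down would lose the full $281.

Profit = -$137 at x = 6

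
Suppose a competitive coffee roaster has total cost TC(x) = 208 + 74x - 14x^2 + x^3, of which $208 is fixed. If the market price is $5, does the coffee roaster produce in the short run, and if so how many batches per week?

Strip out fixed cost: VC = 74x - 14x^2 + x^3. Then AVC = 74 - 14x + x^2 and MC = 74 - 28x + 3x^2.
AVC is minimized where dAVC/dx = -14 + 2x = 0, at x = 7; min AVC = 74 - 14·7 + 7^2 = $25.
Since P = $5 < min AVC = $25, price fails to cover variable cost at any output.
The firm minimizes its loss by shutting down and losing only its fixed cost of $208.

Shut down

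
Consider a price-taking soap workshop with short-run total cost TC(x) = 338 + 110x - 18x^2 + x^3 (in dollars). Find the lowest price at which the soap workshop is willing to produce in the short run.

The shutdown price is the minimum of AVC. VC = 110x - 18x^2 + x^3, so AVC = 110 - 18x + x^2.
At the minimum of AVC, MC = AVC. MC = 110 - 36x + 3x^2; setting MC = AVC gives 2x^2 - 18x = 0, so x = 9. min AVC = 29.
So the shutdown price is $29.

$29 per unit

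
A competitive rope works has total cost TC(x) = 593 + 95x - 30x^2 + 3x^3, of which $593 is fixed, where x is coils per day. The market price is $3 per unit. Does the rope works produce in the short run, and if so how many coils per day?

From TC, MC = TC'(x) = 95 - 60x + 9x^2 and AVC = VC/x = 95 - 30x + 3x^2.
AVC is minimized where dAVC/dx = -30 + 6x = 0, at x = 5; min AVC = 95 - 30·5 + 3·5^2 = $20.
With P < min AVC ($3 < $20), every unit sold adds to the loss.
Shutting down limits the loss to fixed cost, $593.

Shut down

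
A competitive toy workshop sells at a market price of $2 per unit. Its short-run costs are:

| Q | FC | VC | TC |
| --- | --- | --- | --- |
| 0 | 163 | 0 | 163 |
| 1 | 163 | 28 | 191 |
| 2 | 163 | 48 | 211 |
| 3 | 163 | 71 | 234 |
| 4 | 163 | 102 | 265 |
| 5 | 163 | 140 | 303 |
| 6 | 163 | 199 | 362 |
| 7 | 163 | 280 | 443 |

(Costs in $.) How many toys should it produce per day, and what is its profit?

Q = 0 (shut down); profit = -$163

Compute π = P·Q − TC at each output: Q=0: -163; Q=1: -189; Q=2: -207; Q=3: -228; Q=4: -257; Q=5: -293; Q=6: -350; Q=7: -429.
Profit is highest at Q = 0. Equivalently, the lowest AVC in the table is 71/3 ≈ $23.67 at Q = 3, and P = $2 falls below it — price never covers variable cost, so the firm shuts down and loses only its fixed cost.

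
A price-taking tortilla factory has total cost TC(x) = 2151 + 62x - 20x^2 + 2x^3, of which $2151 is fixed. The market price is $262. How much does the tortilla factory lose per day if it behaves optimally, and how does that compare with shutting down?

AVC = 62 - 20x + 2x^2 has its minimum $12 at x = 5; price $262 clears that bar, so the firm operates.
MC = 62 - 40x + 6x^2. Setting P = MC and taking the root on the rising branch gives x* = 10.
TR = 262·10 = 2620. TC = 2151 + 620 = 2771. Profit = 2620 − 2771 = -$151.
That loss of $151 beats the $2151 the firm would lose by shutting down; producing recovers $2000 of fixed cost.

Profit = -$151 at x = 10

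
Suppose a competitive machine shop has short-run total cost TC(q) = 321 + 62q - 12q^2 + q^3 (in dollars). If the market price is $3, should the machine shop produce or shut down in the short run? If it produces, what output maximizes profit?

From TC, MC = TC'(q) = 62 - 24q + 3q^2 and AVC = VC/q = 62 - 12q + q^2.
The AVC parabola has its vertex at q = 12/2 = 6, where AVC = 62 - 12·6 + 6^2 = $26.
Since P = $3 < min AVC = $26, price fails to cover variable cost at any output.
Shutting down limits the loss to fixed cost, $321.

Shut down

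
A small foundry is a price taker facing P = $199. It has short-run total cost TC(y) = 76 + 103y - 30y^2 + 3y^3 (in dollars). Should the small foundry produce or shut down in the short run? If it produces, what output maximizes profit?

Variable cost is VC = 103y - 30y^2 + 3y^3, so AVC = VC/y = 103 - 30y + 3y^2 and MC = dTC/dy = 103 - 60y + 9y^2.
AVC is minimized where dAVC/dy = -30 + 6y = 0, at y = 5; min AVC = 103 - 30·5 + 3·5^2 = $28.
Since P = $199 ≥ min AVC = $28, price covers variable cost and the firm should produce.
Solving P = MC: -96 - 60y + 9y^2 = 0 ⇒ y = -4/3 or 8. On the upward-sloping branch, y* = 8.
Check: AVC at y = 8 is $55 ≤ P, so revenue covers variable cost.
Profit = P·y − TC = 199·8 − 516 = $1076.

Produce at y = 8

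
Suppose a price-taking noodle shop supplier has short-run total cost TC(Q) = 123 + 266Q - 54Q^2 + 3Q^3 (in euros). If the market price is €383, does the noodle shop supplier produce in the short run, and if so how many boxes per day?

Produce at Q = 13

Strip out fixed cost: VC = 266Q - 54Q^2 + 3Q^3. Then AVC = 266 - 54Q + 3Q^2 and MC = 266 - 108Q + 9Q^2.
The AVC parabola has its vertex at Q = 54/6 = 9, where AVC = 266 - 54·9 + 3·9^2 = €23.
P = €383 exceeds min AVC = €23, so the firm stays open.
P = MC gives -117 - 108Q + 9Q^2 = 0, with roots -1 and 13. Take the larger (rising MC): Q* = 13.
Check: AVC at Q = 13 is €71 ≤ P, so revenue covers variable cost.
Profit = P·Q − TC = 383·13 − 1046 = €3933.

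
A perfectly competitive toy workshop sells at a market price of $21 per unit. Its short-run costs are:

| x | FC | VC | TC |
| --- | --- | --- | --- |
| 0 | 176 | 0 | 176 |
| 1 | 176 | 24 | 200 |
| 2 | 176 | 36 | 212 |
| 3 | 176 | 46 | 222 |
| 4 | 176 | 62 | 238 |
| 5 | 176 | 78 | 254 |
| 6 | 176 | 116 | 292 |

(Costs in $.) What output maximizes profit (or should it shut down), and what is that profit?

x = 5; profit = -$149

Profit at each row (π = 21x − TC): x=0: -176; x=1: -179; x=2: -170; x=3: -159; x=4: -154; x=5: -149; x=6: -166.
Profit is maximized at x = 5. AVC there is 78/5 = $15.60 ≤ P, so producing beats shutting down (which would give -$176).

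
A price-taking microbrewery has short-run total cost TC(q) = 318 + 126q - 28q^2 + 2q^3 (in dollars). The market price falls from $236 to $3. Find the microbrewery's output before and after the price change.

MC = 126 - 56q + 6q^2; the shutdown threshold is min AVC = $28 (at q = 7).
At P = $236 ≥ min AVC, set P = MC on the rising branch: q = 11.
At P = $3 < min AVC = $28, price no longer covers variable cost at any output, so the firm shuts down: q = 0.

Output falls from 11 to 0 (the firm shuts down)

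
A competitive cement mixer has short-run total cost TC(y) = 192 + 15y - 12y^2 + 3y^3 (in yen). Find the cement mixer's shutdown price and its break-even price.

Shutdown price = ¥3; break-even price = ¥63

AVC = 15 - 12y + 3y^2; minimized at y = 2, giving min AVC = ¥3. That is the shutdown price.
ATC = 192/y + 15 - 12y + 3y^2. Setting dATC/dy = −192/y^2 − 12 + 6y = 0 gives y = 4 (since 6·4^3 − 12·4^2 = 192).
min ATC = 192/4 + 15 − 12·4 + 3·4^2 = ¥63. That is the break-even price.
Between these two prices the firm operates at a loss; above ¥63 it earns a profit.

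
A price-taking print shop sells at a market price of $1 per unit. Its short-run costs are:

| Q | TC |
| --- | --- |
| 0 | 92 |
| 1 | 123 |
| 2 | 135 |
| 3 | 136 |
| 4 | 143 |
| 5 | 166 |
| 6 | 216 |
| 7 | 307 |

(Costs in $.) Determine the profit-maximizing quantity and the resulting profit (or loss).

Compute π = P·Q − TC at each output: Q=0: -92; Q=1: -122; Q=2: -133; Q=3: -133; Q=4: -139; Q=5: -161; Q=6: -210; Q=7: -300.
Profit is highest at Q = 0. Equivalently, the lowest AVC in the table is 51/4 ≈ $12.75 at Q = 4, and P = $1 falls below it — price never covers variable cost, so the firm shuts down and loses only its fixed cost.

Q = 0 (shut down); profit = -$92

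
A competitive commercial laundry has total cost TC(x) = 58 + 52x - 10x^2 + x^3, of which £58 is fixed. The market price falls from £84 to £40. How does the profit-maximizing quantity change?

Output falls from 8 to 6

MC = 52 - 20x + 3x^2; the shutdown threshold is min AVC = £27 (at x = 5).
At P = £84 ≥ min AVC, set P = MC on the rising branch: x = 8.
At P = £40 ≥ min AVC, set P = MC: x = 6. The firm stays open but cuts output.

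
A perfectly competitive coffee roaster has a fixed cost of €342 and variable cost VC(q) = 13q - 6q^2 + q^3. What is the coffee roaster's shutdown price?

The shutdown price is the minimum of AVC. VC = 13q - 6q^2 + q^3, so AVC = 13 - 6q + q^2.
At the minimum of AVC, MC = AVC. MC = 13 - 12q + 3q^2; setting MC = AVC gives 2q^2 - 6q = 0, so q = 3. min AVC = 4.
The firm shuts down for any P below €4.

€4 per unit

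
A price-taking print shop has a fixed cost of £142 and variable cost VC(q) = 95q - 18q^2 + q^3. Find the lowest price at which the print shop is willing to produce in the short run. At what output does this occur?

Short-run supply begins at min AVC. From VC = 95q - 18q^2 + q^3, AVC = 95 - 18q + q^2.
At the minimum of AVC, MC = AVC. MC = 95 - 36q + 3q^2; setting MC = AVC gives 2q^2 - 18q = 0, so q = 9. min AVC = 14.
For P < £14 the firm produces nothing.

£14 per unit, at q = 9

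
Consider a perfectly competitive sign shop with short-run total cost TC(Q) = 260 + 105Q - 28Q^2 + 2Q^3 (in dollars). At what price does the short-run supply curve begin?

$7 per unit

The firm shuts down when price falls below the minimum of average variable cost. AVC = VC/Q = 105 - 28Q + 2Q^2.
dAVC/dQ = -28 + 4Q = 0 gives Q = 7. min AVC = 105 - 28·7 + 2·7^2 = 7.
For P < $7 the firm produces nothing.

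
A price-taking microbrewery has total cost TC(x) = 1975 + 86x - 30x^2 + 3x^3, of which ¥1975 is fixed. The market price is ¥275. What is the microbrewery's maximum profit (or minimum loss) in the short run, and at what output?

AVC = 86 - 30x + 3x^2; min AVC = ¥11 at x = 5. Since P = ¥275 ≥ min AVC, the firm produces.
With MC = 86 - 60x + 9x^2, P = MC on the upward-sloping part at x* = 9.
TR = 275·9 = 2475. TC = 1975 + 531 = 2506. Profit = 2475 − 2506 = -¥31.
That loss of ¥31 beats the ¥1975 the firm would lose by shutting down; producing recovers ¥1944 of fixed cost.

Profit = -¥31 at x = 9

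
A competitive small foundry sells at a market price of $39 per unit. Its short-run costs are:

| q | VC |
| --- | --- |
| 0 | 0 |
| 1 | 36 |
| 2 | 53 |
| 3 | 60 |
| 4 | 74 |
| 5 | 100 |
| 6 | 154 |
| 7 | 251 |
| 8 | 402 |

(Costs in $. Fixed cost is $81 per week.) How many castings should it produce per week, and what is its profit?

q = 5; profit = $14

Tabulate TR − TC: q=0: -81; q=1: -78; q=2: -56; q=3: -24; q=4: 1; q=5: 14; q=6: -1; q=7: -59; q=8: -171.
Profit is maximized at q = 5. AVC there is 100/5 = $20 ≤ P, so producing beats shutting down (which would give -$81).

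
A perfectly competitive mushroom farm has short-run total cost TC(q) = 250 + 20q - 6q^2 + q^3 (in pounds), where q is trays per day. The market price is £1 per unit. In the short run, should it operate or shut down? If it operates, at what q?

Shut down

Variable cost is VC = 20q - 6q^2 + q^3, so AVC = VC/q = 20 - 6q + q^2 and MC = dTC/dq = 20 - 12q + 3q^2.
AVC is minimized where dAVC/dq = -6 + 2q = 0, at q = 3; min AVC = 20 - 6·3 + 3^2 = £11.
Since P = £1 < min AVC = £11, price fails to cover variable cost at any output.
The firm minimizes its loss by shutting down and losing only its fixed cost of £250.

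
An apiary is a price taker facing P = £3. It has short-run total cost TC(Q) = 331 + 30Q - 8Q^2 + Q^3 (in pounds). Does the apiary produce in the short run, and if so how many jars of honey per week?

Shut down

Strip out fixed cost: VC = 30Q - 8Q^2 + Q^3. Then AVC = 30 - 8Q + Q^2 and MC = 30 - 16Q + 3Q^2.
AVC hits its minimum where MC = AVC, at Q = 4, giving min AVC = 30 - 8·4 + 4^2 = £14.
With P < min AVC (£3 < £14), every unit sold adds to the loss.
The firm minimizes its loss by shutting down and losing only its fixed cost of £331.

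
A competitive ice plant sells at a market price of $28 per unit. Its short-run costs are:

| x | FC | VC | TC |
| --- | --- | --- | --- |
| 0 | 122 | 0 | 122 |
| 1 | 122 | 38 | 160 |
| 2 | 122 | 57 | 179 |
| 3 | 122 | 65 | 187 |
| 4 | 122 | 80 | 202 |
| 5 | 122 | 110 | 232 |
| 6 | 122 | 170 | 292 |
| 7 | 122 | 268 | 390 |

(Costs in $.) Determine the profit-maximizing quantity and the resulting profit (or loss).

x = 4; profit = -$90

Profit at each row (π = 28x − TC): x=0: -122; x=1: -132; x=2: -123; x=3: -103; x=4: -90; x=5: -92; x=6: -124; x=7: -194.
Profit is maximized at x = 4. AVC there is 80/4 = $20 ≤ P, so producing beats shutting down (which would give -$122).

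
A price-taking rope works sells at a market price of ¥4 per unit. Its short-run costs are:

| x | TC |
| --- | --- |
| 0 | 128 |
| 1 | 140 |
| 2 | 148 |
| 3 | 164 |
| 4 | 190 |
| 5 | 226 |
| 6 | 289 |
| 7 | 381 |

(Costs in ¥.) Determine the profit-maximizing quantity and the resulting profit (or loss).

Profit at each row (π = 4x − TC): x=0: -128; x=1: -136; x=2: -140; x=3: -152; x=4: -174; x=5: -206; x=6: -265; x=7: -353.
Profit is highest at x = 0. Equivalently, the lowest AVC in the table is 20/2 ≈ ¥10 at x = 2, and P = ¥4 falls below it — price never covers variable cost, so the firm shuts down and loses only its fixed cost.

x = 0 (shut down); profit = -¥128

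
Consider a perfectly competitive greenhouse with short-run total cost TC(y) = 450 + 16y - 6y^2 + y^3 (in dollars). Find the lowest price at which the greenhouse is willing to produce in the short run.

Short-run supply begins at min AVC. From VC = 16y - 6y^2 + y^3, AVC = 16 - 6y + y^2.
At the minimum of AVC, MC = AVC. MC = 16 - 12y + 3y^2; setting MC = AVC gives 2y^2 - 6y = 0, so y = 3. min AVC = 7.
For P < $7 the firm produces nothing.

$7 per unit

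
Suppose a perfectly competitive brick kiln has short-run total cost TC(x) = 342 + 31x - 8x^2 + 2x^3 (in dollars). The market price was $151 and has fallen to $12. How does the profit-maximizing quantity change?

Output falls from 6 to 0 (the firm shuts down)

AVC = 31 - 8x + 2x^2, minimized at x = 2 where min AVC = $23. MC = 31 - 16x + 6x^2.
At P = $151 ≥ min AVC, set P = MC on the rising branch: x = 6.
At P = $12 < min AVC = $23, price no longer covers variable cost at any output, so the firm shuts down: x = 0.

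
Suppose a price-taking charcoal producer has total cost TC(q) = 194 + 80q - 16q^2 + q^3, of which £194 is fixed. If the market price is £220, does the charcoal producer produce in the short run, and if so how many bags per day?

Produce at q = 14

Variable cost is VC = 80q - 16q^2 + q^3, so AVC = VC/q = 80 - 16q + q^2 and MC = dTC/dq = 80 - 32q + 3q^2.
The AVC parabola has its vertex at q = 16/2 = 8, where AVC = 80 - 16·8 + 8^2 = £16.
Since P = £220 ≥ min AVC = £16, price covers variable cost and the firm should produce.
Set P = MC: 220 = 80 - 32q + 3q^2 → -140 - 32q + 3q^2 = 0. The roots are q = -10/3 and q = 14; the profit-maximizing output is on the rising part of MC, so q* = 14.
Check: AVC at q = 14 is £52 ≤ P, so revenue covers variable cost.
Profit = P·q − TC = 220·14 − 922 = £2158.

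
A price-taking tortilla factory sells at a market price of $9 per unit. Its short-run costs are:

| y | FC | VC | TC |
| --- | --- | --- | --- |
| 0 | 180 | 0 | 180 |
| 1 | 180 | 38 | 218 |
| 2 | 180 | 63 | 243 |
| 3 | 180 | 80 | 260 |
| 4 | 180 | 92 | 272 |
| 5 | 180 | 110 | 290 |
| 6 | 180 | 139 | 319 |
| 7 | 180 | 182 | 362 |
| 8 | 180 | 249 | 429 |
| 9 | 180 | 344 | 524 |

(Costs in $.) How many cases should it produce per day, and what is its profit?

Tabulate TR − TC: y=0: -180; y=1: -209; y=2: -225; y=3: -233; y=4: -236; y=5: -245; y=6: -265; y=7: -299; y=8: -357; y=9: -443.
Profit is highest at y = 0. Equivalently, the lowest AVC in the table is 110/5 ≈ $22 at y = 5, and P = $9 falls below it — price never covers variable cost, so the firm shuts down and loses only its fixed cost.

y = 0 (shut down); profit = -$180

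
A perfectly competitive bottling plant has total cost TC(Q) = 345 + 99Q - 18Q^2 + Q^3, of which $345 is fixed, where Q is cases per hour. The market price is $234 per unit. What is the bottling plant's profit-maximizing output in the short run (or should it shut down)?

From TC, MC = TC'(Q) = 99 - 36Q + 3Q^2 and AVC = VC/Q = 99 - 18Q + Q^2.
The AVC parabola has its vertex at Q = 18/2 = 9, where AVC = 99 - 18·9 + 9^2 = $18.
Because $234 ≥ $18, revenue can cover variable cost; the firm operates.
Solving P = MC: -135 - 36Q + 3Q^2 = 0 ⇒ Q = -3 or 15. On the upward-sloping branch, Q* = 15.
Check: AVC at Q = 15 is $54 ≤ P, so revenue covers variable cost.
Profit = P·Q − TC = 234·15 − 1155 = $2355.

Produce at Q = 15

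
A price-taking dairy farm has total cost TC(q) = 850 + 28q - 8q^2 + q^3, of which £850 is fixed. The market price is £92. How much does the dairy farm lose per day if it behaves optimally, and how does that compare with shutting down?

Profit = -£338 at q = 8

AVC = 28 - 8q + q^2 has its minimum £12 at q = 4; price £92 clears that bar, so the firm operates.
With MC = 28 - 16q + 3q^2, P = MC on the upward-sloping part at q* = 8.
TR = 92·8 = 736. TC = 850 + 224 = 1074. Profit = 736 − 1074 = -£338.
That loss of £338 beats the £850 the firm would lose by shutting down; producing recovers £512 of fixed cost.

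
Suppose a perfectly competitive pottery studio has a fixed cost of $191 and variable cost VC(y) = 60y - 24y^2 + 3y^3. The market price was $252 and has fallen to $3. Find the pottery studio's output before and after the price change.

MC = 60 - 48y + 9y^2; the shutdown threshold is min AVC = $12 (at y = 4).
With P = $252 above the shutdown price, P = MC gives y = 8.
At P = $3 < min AVC = $12, price no longer covers variable cost at any output, so the firm shuts down: y = 0.

Output falls from 8 to 0 (the firm shuts down)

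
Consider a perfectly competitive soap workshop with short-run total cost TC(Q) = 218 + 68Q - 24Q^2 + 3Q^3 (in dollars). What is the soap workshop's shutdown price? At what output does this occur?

$20 per unit, at Q = 4

The firm shuts down when price falls below the minimum of average variable cost. AVC = VC/Q = 68 - 24Q + 3Q^2.
At the minimum of AVC, MC = AVC. MC = 68 - 48Q + 9Q^2; setting MC = AVC gives 6Q^2 - 24Q = 0, so Q = 4. min AVC = 20.
The firm shuts down for any P below $20.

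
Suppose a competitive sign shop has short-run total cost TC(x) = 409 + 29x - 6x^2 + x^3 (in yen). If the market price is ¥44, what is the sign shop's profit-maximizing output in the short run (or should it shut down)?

Produce at x = 5

Strip out fixed cost: VC = 29x - 6x^2 + x^3. Then AVC = 29 - 6x + x^2 and MC = 29 - 12x + 3x^2.
AVC hits its minimum where MC = AVC, at x = 3, giving min AVC = 29 - 6·3 + 3^2 = ¥20.
P = ¥44 exceeds min AVC = ¥20, so the firm stays open.
Solving P = MC: -15 - 12x + 3x^2 = 0 ⇒ x = -1 or 5. On the upward-sloping branch, x* = 5.
Check: AVC at x = 5 is ¥24 ≤ P, so revenue covers variable cost.
Profit = P·x − TC = 44·5 − 529 = -¥309, a loss, but smaller than the ¥409 fixed cost the firm would lose by shutting down.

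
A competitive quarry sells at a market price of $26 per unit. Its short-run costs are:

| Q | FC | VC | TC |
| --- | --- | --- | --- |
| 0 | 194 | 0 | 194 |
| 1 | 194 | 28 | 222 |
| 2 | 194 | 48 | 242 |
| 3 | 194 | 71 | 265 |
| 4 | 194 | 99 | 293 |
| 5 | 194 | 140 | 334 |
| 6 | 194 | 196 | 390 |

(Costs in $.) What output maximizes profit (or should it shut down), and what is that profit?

Compute π = P·Q − TC at each output: Q=0: -194; Q=1: -196; Q=2: -190; Q=3: -187; Q=4: -189; Q=5: -204; Q=6: -234.
Profit is maximized at Q = 3. AVC there is 71/3 = $23.67 ≤ P, so producing beats shutting down (which would give -$194).

Q = 3; profit = -$187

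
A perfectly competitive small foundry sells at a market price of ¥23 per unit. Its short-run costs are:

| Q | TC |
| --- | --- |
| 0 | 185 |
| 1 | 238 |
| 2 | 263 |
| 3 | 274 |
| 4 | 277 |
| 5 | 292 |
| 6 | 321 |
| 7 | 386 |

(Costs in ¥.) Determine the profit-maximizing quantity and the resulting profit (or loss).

Profit at each row (π = 23Q − TC): Q=0: -185; Q=1: -215; Q=2: -217; Q=3: -205; Q=4: -185; Q=5: -177; Q=6: -183; Q=7: -225.
Profit is maximized at Q = 5. AVC there is 107/5 = ¥21.40 ≤ P, so producing beats shutting down (which would give -¥185).

Q = 5; profit = -¥177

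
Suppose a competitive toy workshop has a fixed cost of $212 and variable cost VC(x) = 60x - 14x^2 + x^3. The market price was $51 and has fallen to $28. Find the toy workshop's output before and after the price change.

Output falls from 9 to 8

AVC = 60 - 14x + x^2, minimized at x = 7 where min AVC = $11. MC = 60 - 28x + 3x^2.
At P = $51 ≥ min AVC, set P = MC on the rising branch: x = 9.
At P = $28 ≥ min AVC, set P = MC: x = 8. The firm stays open but cuts output.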